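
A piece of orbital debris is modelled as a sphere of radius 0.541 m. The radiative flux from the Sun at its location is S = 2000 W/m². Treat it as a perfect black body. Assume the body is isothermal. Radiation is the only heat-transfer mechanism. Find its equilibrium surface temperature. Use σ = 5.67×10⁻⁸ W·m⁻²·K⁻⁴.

At equilibrium, absorbed power = emitted power.
Absorbing cross-section = πr² = 0.9195 m²; emitting surface = 4πr² = 3.678 m² (ratio 4).
S·A_cross = εσ·A_surf·T⁴  ⇒  T⁴ = S/(4σ).
T⁴ = 1.00·2000/(4·5.67×10⁻⁸) = 8.818×10⁹ K⁴.
T = (8.818×10⁹)^(1/4).

T ≈ 306 K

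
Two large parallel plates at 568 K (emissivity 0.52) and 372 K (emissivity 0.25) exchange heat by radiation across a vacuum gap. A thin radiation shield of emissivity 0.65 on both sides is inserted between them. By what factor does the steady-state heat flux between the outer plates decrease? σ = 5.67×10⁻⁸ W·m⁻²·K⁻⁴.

factor ≈ 1.42

Without shield: q₀ = σΔ(T⁴)/(1/ε₁+1/ε₂−1) with denominator 4.923.
With shield the two gaps are in series; the resistances add: (1/ε₁+1/ε_s−1)+(1/ε_s+1/ε₂−1) = 2.462+4.538 = 7.000.
Heat-flux ratio q₀/q = 7.000/4.923.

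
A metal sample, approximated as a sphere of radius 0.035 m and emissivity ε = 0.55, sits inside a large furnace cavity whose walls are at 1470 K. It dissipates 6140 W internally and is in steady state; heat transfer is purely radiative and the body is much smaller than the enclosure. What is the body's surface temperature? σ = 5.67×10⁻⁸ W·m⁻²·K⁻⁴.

For a small grey body in a large enclosure, net radiated power = εσA(T⁴ − T_w⁴).
Steady state: P = εσA(T⁴ − T_w⁴) with A = 4πr² = 0.01539 m².
T⁴ = P/(εσA) + T_w⁴ = 6140/(0.55·5.67×10⁻⁸·0.01539) + (1470)⁴
    = 1.279×10¹³ + 4.669×10¹² = 1.746×10¹³ K⁴.

T ≈ 2040 K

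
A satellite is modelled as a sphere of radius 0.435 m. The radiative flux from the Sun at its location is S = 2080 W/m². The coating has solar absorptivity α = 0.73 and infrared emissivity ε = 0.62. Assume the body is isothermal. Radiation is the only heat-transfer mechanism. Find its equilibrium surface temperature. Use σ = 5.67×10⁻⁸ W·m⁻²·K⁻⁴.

At equilibrium, absorbed power = emitted power.
Absorbing cross-section = πr² = 0.5945 m²; emitting surface = 4πr² = 2.378 m² (ratio 4).
αS·A_cross = εσ·A_surf·T⁴  ⇒  T⁴ = αS/(ε·4σ).
T⁴ = 0.730·2080/(0.62·4·5.67×10⁻⁸) = 1.080×10¹⁰ K⁴.
T = (1.080×10¹⁰)^(1/4).

T ≈ 322 K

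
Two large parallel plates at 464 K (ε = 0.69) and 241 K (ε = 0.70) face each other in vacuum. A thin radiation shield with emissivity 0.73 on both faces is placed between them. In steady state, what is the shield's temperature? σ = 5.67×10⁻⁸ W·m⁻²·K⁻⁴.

T_s ≈ 397 K

In steady state the net flux on the hot side equals that on the cold side.
σ(T₁⁴−T_s⁴)/D₁ = σ(T_s⁴−T₂⁴)/D₂, with D₁ = 1/ε₁+1/ε_s−1 = 1.819, D₂ = 1/ε_s+1/ε₂−1 = 1.798.
Solve for T_s⁴: T_s⁴ = (D₂·T₁⁴ + D₁·T₂⁴)/(D₁+D₂) = 2.474×10¹⁰ K⁴.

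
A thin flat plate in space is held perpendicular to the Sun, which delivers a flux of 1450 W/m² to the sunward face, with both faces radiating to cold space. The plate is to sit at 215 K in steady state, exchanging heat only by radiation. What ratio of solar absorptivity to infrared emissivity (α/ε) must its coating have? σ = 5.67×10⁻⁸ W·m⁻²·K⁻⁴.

α/ε ≈ 0.167

Balance: αS·A = εσ·2A·T⁴ ⇒ α/ε = 2σT⁴/S.
α/ε = 2·5.67×10⁻⁸·(215)⁴/1450 = 2·5.67×10⁻⁸·2.137×10⁹/1450.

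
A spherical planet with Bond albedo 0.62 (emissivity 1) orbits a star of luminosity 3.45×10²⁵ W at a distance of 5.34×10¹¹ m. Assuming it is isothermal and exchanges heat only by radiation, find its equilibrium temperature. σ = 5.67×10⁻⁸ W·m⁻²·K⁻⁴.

T ≈ 63.4 K

First find the stellar flux at distance d: S = L/(4πd²) = 3.45×10²⁵/(4π·(5.34×10¹¹)²) = 9.628 W/m².
For an isothermal sphere, absorbed (1−a)S·πr² = emitted σ·4πr²·T⁴, so T⁴ = (1−a)S/(4σ).
T⁴ = 0.380·9.628/(4·5.67×10⁻⁸) = 1.613×10⁷ K⁴.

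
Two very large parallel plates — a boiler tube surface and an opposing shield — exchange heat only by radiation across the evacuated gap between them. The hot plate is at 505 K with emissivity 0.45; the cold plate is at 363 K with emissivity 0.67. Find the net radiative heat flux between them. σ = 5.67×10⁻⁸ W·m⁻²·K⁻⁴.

For two infinite grey parallel plates, q = σ(T₁⁴ − T₂⁴)/(1/ε₁ + 1/ε₂ − 1).
T₁⁴ − T₂⁴ = 6.504×10¹⁰ − 1.736×10¹⁰ = 4.767×10¹⁰ K⁴.
1/ε₁ + 1/ε₂ − 1 = 2.222 + 1.493 − 1 = 2.715.
q = 5.67×10⁻⁸ × 4.767×10¹⁰ / 2.715.

q ≈ 996 W/m²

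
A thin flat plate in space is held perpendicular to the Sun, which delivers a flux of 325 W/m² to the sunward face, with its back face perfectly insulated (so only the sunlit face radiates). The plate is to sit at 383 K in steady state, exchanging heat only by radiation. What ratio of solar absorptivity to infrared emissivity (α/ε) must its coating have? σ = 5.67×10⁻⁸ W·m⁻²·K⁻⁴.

Balance: αS·A = εσ·1A·T⁴ ⇒ α/ε = σT⁴/S.
α/ε = 5.67×10⁻⁸·(383)⁴/325 = 5.67×10⁻⁸·2.152×10¹⁰/325.

α/ε ≈ 3.75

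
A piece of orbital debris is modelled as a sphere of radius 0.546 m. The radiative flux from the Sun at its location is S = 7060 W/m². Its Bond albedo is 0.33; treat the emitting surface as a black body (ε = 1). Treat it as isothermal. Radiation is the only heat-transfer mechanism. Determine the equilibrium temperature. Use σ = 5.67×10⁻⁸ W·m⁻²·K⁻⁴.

At equilibrium, absorbed power = emitted power.
Absorbing cross-section = πr² = 0.9366 m²; emitting surface = 4πr² = 3.746 m² (ratio 4).
(1−a)S·A_cross = εσ·A_surf·T⁴  ⇒  T⁴ = (1−a)S/(4σ).
T⁴ = 0.670·7060/(4·5.67×10⁻⁸) = 2.086×10¹⁰ K⁴.
T = (2.086×10¹⁰)^(1/4).

T ≈ 380 K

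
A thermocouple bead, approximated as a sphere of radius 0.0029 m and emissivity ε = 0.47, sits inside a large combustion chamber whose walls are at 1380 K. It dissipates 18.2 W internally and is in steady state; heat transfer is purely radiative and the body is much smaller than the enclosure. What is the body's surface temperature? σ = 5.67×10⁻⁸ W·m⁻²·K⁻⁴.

For a small grey body in a large enclosure, net radiated power = εσA(T⁴ − T_w⁴).
Steady state: P = εσA(T⁴ − T_w⁴) with A = 4πr² = 1.057×10⁻⁴ m².
T⁴ = P/(εσA) + T_w⁴ = 18.2/(0.47·5.67×10⁻⁸·1.057×10⁻⁴) + (1380)⁴
    = 6.462×10¹² + 3.627×10¹² = 1.009×10¹³ K⁴.

T ≈ 1780 K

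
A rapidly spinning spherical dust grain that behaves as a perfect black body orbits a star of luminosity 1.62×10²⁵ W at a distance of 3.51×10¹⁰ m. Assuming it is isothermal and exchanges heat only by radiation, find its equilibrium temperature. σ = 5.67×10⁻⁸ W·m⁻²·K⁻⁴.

First find the stellar flux at distance d: S = L/(4πd²) = 1.62×10²⁵/(4π·(3.51×10¹⁰)²) = 1046 W/m².
For an isothermal sphere, absorbed (1−a)S·πr² = emitted σ·4πr²·T⁴, so T⁴ = (1−a)S/(4σ).
T⁴ = 1.00·1046/(4·5.67×10⁻⁸) = 4.614×10⁹ K⁴.

T ≈ 261 K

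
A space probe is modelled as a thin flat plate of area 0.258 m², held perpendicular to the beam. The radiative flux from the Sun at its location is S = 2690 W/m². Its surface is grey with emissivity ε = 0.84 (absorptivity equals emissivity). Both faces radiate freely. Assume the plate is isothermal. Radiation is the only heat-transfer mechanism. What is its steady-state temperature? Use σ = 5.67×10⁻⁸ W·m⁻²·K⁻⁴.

At equilibrium, absorbed power = emitted power.
Absorbing cross-section = A = 0.2580 m²; emitting surface = 2A = 0.5160 m² (ratio 2).
εS·A_cross = εσ·A_surf·T⁴  ⇒  T⁴ = S/(2σ)   (ε cancels).
T⁴ = 2690/(2·5.67×10⁻⁸) = 2.372×10¹⁰ K⁴.
T = (2.372×10¹⁰)^(1/4).

T ≈ 392 K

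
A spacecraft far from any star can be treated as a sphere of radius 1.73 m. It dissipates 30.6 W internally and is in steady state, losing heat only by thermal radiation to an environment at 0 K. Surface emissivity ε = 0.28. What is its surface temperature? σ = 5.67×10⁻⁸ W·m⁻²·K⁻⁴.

T ≈ 84.6 K

Steady state: internal power = radiated power, P = εσA T⁴.
Radiating area A = 4πr² = 37.61 m².
T⁴ = P/(εσA) = 30.6/(0.28·5.67×10⁻⁸·37.61) = 5.125×10⁷ K⁴.
T = (5.125×10⁷)^(1/4).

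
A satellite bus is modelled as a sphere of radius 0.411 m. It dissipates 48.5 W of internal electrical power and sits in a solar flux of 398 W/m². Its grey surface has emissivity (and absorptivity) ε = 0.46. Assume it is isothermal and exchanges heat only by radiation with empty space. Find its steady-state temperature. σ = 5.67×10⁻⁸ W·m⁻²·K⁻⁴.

T ≈ 226 K

At steady state, absorbed solar power + internal power = radiated power.
Absorbed: α·S·A_cross = 0.46·398·0.5307 = 97.16 W (cross-section πr²).
Total input = 97.16 + 48.5 = 145.7 W.
Radiated: εσ·A_surf·T⁴ with A_surf = 4πr² = 2.123 m².
T⁴ = 145.7/(0.46·5.67×10⁻⁸·2.123) = 2.631×10⁹ K⁴.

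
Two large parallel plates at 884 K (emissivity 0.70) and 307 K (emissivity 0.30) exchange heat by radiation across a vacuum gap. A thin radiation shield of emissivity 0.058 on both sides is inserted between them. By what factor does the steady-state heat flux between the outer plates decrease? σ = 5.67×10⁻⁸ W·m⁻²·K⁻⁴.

Without shield: q₀ = σΔ(T⁴)/(1/ε₁+1/ε₂−1) with denominator 3.762.
With shield the two gaps are in series; the resistances add: (1/ε₁+1/ε_s−1)+(1/ε_s+1/ε₂−1) = 17.67+19.57 = 37.24.
Heat-flux ratio q₀/q = 37.24/3.762.

factor ≈ 9.90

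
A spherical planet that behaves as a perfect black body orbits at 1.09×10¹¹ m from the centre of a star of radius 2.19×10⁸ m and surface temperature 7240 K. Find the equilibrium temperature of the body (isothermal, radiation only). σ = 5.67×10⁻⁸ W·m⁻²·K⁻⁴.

The star's surface emits σT_*⁴; at distance d the flux is S = σT_*⁴(R_*/d)².
S = 5.67×10⁻⁸·(7240)⁴·(2.19×10⁸/1.09×10¹¹)² = 628.9 W/m².
For an isothermal sphere T⁴ = (1−a)S/(4σ) = 2.773×10⁹ K⁴.

T ≈ 229 K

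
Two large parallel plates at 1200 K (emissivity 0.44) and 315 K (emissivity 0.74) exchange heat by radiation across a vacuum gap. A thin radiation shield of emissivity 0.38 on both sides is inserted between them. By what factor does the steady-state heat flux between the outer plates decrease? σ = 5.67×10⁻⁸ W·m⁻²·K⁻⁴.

factor ≈ 2.62

Without shield: q₀ = σΔ(T⁴)/(1/ε₁+1/ε₂−1) with denominator 2.624.
With shield the two gaps are in series; the resistances add: (1/ε₁+1/ε_s−1)+(1/ε_s+1/ε₂−1) = 3.904+2.983 = 6.887.
Heat-flux ratio q₀/q = 6.887/2.624.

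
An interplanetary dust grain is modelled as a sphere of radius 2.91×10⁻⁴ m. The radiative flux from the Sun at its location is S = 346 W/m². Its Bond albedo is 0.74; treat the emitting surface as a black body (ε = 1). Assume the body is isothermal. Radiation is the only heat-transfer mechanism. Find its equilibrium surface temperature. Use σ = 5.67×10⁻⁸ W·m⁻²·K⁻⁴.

At equilibrium, absorbed power = emitted power.
Absorbing cross-section = πr² = 2.660×10⁻⁷ m²; emitting surface = 4πr² = 1.064×10⁻⁶ m² (ratio 4).
(1−a)S·A_cross = εσ·A_surf·T⁴  ⇒  T⁴ = (1−a)S/(4σ).
T⁴ = 0.260·346/(4·5.67×10⁻⁸) = 3.966×10⁸ K⁴.
T = (3.966×10⁸)^(1/4).

T ≈ 141 K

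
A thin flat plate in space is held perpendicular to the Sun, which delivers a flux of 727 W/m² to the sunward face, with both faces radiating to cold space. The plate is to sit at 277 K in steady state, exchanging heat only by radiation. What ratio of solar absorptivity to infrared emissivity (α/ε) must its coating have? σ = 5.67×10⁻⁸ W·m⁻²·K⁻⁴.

Balance: αS·A = εσ·2A·T⁴ ⇒ α/ε = 2σT⁴/S.
α/ε = 2·5.67×10⁻⁸·(277)⁴/727 = 2·5.67×10⁻⁸·5.887×10⁹/727.

α/ε ≈ 0.918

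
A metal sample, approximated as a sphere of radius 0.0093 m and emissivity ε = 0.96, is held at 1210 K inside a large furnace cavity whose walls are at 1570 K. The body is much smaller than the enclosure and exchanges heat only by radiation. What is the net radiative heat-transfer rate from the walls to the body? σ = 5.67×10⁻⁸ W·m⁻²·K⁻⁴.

P_net ≈ 233 W

For a small grey body in a large enclosure: P_net = εσA(T_body⁴ − T_wall⁴).
A = 4πr² = 0.001087 m²; T_body⁴ − T_wall⁴ = 2.144×10¹² − 6.076×10¹² = -3.932×10¹² K⁴.
|P_net| = 0.96·5.67×10⁻⁸·0.001087·3.932×10¹².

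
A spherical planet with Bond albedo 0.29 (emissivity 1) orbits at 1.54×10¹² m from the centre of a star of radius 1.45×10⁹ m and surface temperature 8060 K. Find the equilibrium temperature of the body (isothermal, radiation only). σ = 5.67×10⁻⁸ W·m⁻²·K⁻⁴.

T ≈ 161 K

The star's surface emits σT_*⁴; at distance d the flux is S = σT_*⁴(R_*/d)².
S = 5.67×10⁻⁸·(8060)⁴·(1.45×10⁹/1.54×10¹²)² = 212.1 W/m².
For an isothermal sphere T⁴ = (1−a)S/(4σ) = 6.641×10⁸ K⁴.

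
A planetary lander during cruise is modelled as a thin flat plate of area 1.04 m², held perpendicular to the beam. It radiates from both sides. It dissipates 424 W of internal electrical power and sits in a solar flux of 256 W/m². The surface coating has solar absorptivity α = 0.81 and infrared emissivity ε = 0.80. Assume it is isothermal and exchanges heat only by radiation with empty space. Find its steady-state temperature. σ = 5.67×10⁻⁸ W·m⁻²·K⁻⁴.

T ≈ 287 K

At steady state, absorbed solar power + internal power = radiated power.
Absorbed: α·S·A_cross = 0.81·256·1.040 = 215.7 W (cross-section A).
Total input = 215.7 + 424 = 639.7 W.
Radiated: εσ·A_surf·T⁴ with A_surf = 2A = 2.080 m².
T⁴ = 639.7/(0.80·5.67×10⁻⁸·2.080) = 6.780×10⁹ K⁴.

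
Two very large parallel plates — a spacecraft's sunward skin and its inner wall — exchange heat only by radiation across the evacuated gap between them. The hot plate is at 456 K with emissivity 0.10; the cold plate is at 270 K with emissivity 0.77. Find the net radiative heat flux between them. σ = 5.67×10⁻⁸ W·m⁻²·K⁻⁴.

For two infinite grey parallel plates, q = σ(T₁⁴ − T₂⁴)/(1/ε₁ + 1/ε₂ − 1).
T₁⁴ − T₂⁴ = 4.324×10¹⁰ − 5.314×10⁹ = 3.792×10¹⁰ K⁴.
1/ε₁ + 1/ε₂ − 1 = 10.00 + 1.299 − 1 = 10.30.
q = 5.67×10⁻⁸ × 3.792×10¹⁰ / 10.30.

q ≈ 209 W/m²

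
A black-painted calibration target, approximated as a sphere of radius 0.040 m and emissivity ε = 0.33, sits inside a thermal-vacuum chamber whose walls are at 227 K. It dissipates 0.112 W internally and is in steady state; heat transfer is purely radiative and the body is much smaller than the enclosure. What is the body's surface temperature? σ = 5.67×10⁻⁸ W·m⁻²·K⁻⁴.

T ≈ 233 K

For a small grey body in a large enclosure, net radiated power = εσA(T⁴ − T_w⁴).
Steady state: P = εσA(T⁴ − T_w⁴) with A = 4πr² = 0.02011 m².
T⁴ = P/(εσA) + T_w⁴ = 0.112/(0.33·5.67×10⁻⁸·0.02011) + (227)⁴
    = 2.977×10⁸ + 2.655×10⁹ = 2.953×10⁹ K⁴.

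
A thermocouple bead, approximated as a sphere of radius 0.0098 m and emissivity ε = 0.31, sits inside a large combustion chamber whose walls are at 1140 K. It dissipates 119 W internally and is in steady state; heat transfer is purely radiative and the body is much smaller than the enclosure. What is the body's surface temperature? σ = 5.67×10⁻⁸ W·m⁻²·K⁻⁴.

For a small grey body in a large enclosure, net radiated power = εσA(T⁴ − T_w⁴).
Steady state: P = εσA(T⁴ − T_w⁴) with A = 4πr² = 0.001207 m².
T⁴ = P/(εσA) + T_w⁴ = 119/(0.31·5.67×10⁻⁸·0.001207) + (1140)⁴
    = 5.610×10¹² + 1.689×10¹² = 7.299×10¹² K⁴.

T ≈ 1640 K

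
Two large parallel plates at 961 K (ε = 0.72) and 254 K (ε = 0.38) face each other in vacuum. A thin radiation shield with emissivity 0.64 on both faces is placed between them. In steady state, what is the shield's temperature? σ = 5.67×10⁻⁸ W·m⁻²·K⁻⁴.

In steady state the net flux on the hot side equals that on the cold side.
σ(T₁⁴−T_s⁴)/D₁ = σ(T_s⁴−T₂⁴)/D₂, with D₁ = 1/ε₁+1/ε_s−1 = 1.951, D₂ = 1/ε_s+1/ε₂−1 = 3.194.
Solve for T_s⁴: T_s⁴ = (D₂·T₁⁴ + D₁·T₂⁴)/(D₁+D₂) = 5.310×10¹¹ K⁴.

T_s ≈ 854 K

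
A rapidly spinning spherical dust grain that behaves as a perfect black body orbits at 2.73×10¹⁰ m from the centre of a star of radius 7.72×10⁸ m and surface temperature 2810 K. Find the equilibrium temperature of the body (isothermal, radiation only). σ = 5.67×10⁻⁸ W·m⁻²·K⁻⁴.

T ≈ 334 K

The star's surface emits σT_*⁴; at distance d the flux is S = σT_*⁴(R_*/d)².
S = 5.67×10⁻⁸·(2810)⁴·(7.72×10⁸/2.73×10¹⁰)² = 2827 W/m².
For an isothermal sphere T⁴ = (1−a)S/(4σ) = 1.246×10¹⁰ K⁴.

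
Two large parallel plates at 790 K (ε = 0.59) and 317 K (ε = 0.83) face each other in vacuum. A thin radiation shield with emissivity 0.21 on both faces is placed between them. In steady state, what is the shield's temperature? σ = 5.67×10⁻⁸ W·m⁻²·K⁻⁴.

In steady state the net flux on the hot side equals that on the cold side.
σ(T₁⁴−T_s⁴)/D₁ = σ(T_s⁴−T₂⁴)/D₂, with D₁ = 1/ε₁+1/ε_s−1 = 5.457, D₂ = 1/ε_s+1/ε₂−1 = 4.967.
Solve for T_s⁴: T_s⁴ = (D₂·T₁⁴ + D₁·T₂⁴)/(D₁+D₂) = 1.909×10¹¹ K⁴.

T_s ≈ 661 K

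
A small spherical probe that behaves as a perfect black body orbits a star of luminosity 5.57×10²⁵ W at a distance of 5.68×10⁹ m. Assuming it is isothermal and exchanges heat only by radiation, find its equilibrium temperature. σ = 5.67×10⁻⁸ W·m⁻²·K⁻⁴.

First find the stellar flux at distance d: S = L/(4πd²) = 5.57×10²⁵/(4π·(5.68×10⁹)²) = 1.374×10⁵ W/m².
For an isothermal sphere, absorbed (1−a)S·πr² = emitted σ·4πr²·T⁴, so T⁴ = (1−a)S/(4σ).
T⁴ = 1.00·1.374×10⁵/(4·5.67×10⁻⁸) = 6.058×10¹¹ K⁴.

T ≈ 882 K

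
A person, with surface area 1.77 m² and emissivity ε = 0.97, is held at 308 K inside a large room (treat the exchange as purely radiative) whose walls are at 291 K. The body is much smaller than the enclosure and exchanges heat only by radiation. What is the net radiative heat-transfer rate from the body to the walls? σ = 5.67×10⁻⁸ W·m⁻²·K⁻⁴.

For a small grey body in a large enclosure: P_net = εσA(T_body⁴ − T_wall⁴).
A = 1.77 m²; T_body⁴ − T_wall⁴ = 8.999×10⁹ − 7.171×10⁹ = 1.828×10⁹ K⁴.
|P_net| = 0.97·5.67×10⁻⁸·1.770·1.828×10⁹.

P_net ≈ 178 W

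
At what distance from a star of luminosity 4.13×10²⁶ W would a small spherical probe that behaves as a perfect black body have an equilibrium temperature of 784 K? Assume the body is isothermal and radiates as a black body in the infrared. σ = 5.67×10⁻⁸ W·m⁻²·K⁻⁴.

d ≈ 1.96×10¹⁰ m

For an isothermal black-emitting sphere, (1−a)S·πr² = σ·4πr²·T⁴ ⇒ S = 4σT⁴/(1−a).
S = 4·5.67×10⁻⁸·(784)⁴/1.00 = 85690 W/m².
Flux falls as S = L/(4πd²), so d = √(L/(4πS)) = √(4.13×10²⁶/(4π·85690)).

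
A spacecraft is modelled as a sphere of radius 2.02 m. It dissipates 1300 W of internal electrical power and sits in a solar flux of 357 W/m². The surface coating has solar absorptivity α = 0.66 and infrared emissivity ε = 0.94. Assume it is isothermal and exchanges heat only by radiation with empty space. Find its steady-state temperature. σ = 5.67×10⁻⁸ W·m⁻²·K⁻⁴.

At steady state, absorbed solar power + internal power = radiated power.
Absorbed: α·S·A_cross = 0.66·357·12.82 = 3020 W (cross-section πr²).
Total input = 3020 + 1300 = 4320 W.
Radiated: εσ·A_surf·T⁴ with A_surf = 4πr² = 51.28 m².
T⁴ = 4320/(0.94·5.67×10⁻⁸·51.28) = 1.581×10⁹ K⁴.

T ≈ 199 K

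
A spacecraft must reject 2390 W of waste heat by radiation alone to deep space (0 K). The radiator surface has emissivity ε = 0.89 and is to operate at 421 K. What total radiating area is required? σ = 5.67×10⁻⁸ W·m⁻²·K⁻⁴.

A ≈ 1.51 m²

P = εσA T⁴ ⇒ A = P/(εσT⁴).
T⁴ = 3.141×10¹⁰ K⁴.
A = 2390/(0.89 × 5.67×10⁻⁸ × 3.141×10¹⁰).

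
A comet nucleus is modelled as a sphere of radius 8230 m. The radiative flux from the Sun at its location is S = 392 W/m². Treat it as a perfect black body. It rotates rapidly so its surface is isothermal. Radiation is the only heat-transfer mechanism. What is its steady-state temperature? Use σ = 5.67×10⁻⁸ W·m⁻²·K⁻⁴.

At equilibrium, absorbed power = emitted power.
Absorbing cross-section = πr² = 2.128×10⁸ m²; emitting surface = 4πr² = 8.512×10⁸ m² (ratio 4).
S·A_cross = εσ·A_surf·T⁴  ⇒  T⁴ = S/(4σ).
T⁴ = 1.00·392/(4·5.67×10⁻⁸) = 1.728×10⁹ K⁴.
T = (1.728×10⁹)^(1/4).

T ≈ 204 K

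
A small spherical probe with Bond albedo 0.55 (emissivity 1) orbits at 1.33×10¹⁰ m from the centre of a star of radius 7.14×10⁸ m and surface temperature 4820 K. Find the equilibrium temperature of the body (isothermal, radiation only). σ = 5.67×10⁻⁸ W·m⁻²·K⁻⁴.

The star's surface emits σT_*⁴; at distance d the flux is S = σT_*⁴(R_*/d)².
S = 5.67×10⁻⁸·(4820)⁴·(7.14×10⁸/1.33×10¹⁰)² = 88200 W/m².
For an isothermal sphere T⁴ = (1−a)S/(4σ) = 1.750×10¹¹ K⁴.

T ≈ 647 K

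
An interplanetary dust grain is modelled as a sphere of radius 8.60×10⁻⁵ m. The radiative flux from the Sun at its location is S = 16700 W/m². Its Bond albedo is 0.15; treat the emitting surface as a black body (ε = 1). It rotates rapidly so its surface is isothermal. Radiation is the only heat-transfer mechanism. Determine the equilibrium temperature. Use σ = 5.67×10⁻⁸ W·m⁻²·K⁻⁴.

At equilibrium, absorbed power = emitted power.
Absorbing cross-section = πr² = 2.324×10⁻⁸ m²; emitting surface = 4πr² = 9.294×10⁻⁸ m² (ratio 4).
(1−a)S·A_cross = εσ·A_surf·T⁴  ⇒  T⁴ = (1−a)S/(4σ).
T⁴ = 0.850·16700/(4·5.67×10⁻⁸) = 6.259×10¹⁰ K⁴.
T = (6.259×10¹⁰)^(1/4).

T ≈ 500 K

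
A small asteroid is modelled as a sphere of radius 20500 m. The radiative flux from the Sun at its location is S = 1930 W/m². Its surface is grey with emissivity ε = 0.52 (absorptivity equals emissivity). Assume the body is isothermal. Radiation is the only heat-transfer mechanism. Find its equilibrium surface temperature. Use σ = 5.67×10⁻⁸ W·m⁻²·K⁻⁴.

At equilibrium, absorbed power = emitted power.
Absorbing cross-section = πr² = 1.320×10⁹ m²; emitting surface = 4πr² = 5.281×10⁹ m² (ratio 4).
εS·A_cross = εσ·A_surf·T⁴  ⇒  T⁴ = S/(4σ)   (ε cancels).
T⁴ = 1930/(4·5.67×10⁻⁸) = 8.510×10⁹ K⁴.
T = (8.510×10⁹)^(1/4).

T ≈ 304 K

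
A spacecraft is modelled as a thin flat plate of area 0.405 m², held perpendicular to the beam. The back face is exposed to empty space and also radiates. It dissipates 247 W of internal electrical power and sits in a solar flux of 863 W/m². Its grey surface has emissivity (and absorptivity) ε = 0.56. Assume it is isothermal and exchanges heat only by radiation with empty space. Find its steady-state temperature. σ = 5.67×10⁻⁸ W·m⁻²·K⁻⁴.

T ≈ 362 K

At steady state, absorbed solar power + internal power = radiated power.
Absorbed: α·S·A_cross = 0.56·863·0.4050 = 195.7 W (cross-section A).
Total input = 195.7 + 247 = 442.7 W.
Radiated: εσ·A_surf·T⁴ with A_surf = 2A = 0.8100 m².
T⁴ = 442.7/(0.56·5.67×10⁻⁸·0.8100) = 1.721×10¹⁰ K⁴.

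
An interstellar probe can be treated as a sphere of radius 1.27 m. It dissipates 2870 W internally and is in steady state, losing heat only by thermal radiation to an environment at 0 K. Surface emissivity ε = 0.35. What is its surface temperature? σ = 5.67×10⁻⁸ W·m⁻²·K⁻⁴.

Steady state: internal power = radiated power, P = εσA T⁴.
Radiating area A = 4πr² = 20.27 m².
T⁴ = P/(εσA) = 2870/(0.35·5.67×10⁻⁸·20.27) = 7.135×10⁹ K⁴.
T = (7.135×10⁹)^(1/4).

T ≈ 291 K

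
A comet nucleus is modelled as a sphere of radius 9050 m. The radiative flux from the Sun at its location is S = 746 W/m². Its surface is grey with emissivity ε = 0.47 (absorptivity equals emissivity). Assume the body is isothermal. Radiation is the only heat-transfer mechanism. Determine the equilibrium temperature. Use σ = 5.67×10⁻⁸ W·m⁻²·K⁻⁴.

T ≈ 239 K

At equilibrium, absorbed power = emitted power.
Absorbing cross-section = πr² = 2.573×10⁸ m²; emitting surface = 4πr² = 1.029×10⁹ m² (ratio 4).
εS·A_cross = εσ·A_surf·T⁴  ⇒  T⁴ = S/(4σ)   (ε cancels).
T⁴ = 746/(4·5.67×10⁻⁸) = 3.289×10⁹ K⁴.
T = (3.289×10⁹)^(1/4).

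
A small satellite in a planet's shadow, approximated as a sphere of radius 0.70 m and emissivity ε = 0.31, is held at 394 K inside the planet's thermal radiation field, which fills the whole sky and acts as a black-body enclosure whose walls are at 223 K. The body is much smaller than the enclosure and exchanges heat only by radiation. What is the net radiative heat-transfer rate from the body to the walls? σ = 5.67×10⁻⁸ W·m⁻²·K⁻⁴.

P_net ≈ 2340 W

For a small grey body in a large enclosure: P_net = εσA(T_body⁴ − T_wall⁴).
A = 4πr² = 6.158 m²; T_body⁴ − T_wall⁴ = 2.410×10¹⁰ − 2.473×10⁹ = 2.163×10¹⁰ K⁴.
|P_net| = 0.31·5.67×10⁻⁸·6.158·2.163×10¹⁰.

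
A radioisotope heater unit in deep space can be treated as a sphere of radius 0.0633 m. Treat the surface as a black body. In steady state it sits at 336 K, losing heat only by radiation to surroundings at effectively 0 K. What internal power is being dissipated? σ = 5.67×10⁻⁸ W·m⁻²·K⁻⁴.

P ≈ 36.4 W

Steady state: P = εσA T⁴.
A = 4πr² = 0.05035 m²; T⁴ = (336)⁴ = 1.275×10¹⁰ K⁴.
P = 1.0 × 5.67×10⁻⁸ × 0.05035 × 1.275×10¹⁰.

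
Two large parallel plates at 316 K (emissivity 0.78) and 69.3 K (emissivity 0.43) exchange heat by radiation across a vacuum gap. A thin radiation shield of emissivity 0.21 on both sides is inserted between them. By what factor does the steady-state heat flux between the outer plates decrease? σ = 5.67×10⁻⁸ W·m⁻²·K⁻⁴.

Without shield: q₀ = σΔ(T⁴)/(1/ε₁+1/ε₂−1) with denominator 2.608.
With shield the two gaps are in series; the resistances add: (1/ε₁+1/ε_s−1)+(1/ε_s+1/ε₂−1) = 5.044+6.087 = 11.13.
Heat-flux ratio q₀/q = 11.13/2.608.

factor ≈ 4.27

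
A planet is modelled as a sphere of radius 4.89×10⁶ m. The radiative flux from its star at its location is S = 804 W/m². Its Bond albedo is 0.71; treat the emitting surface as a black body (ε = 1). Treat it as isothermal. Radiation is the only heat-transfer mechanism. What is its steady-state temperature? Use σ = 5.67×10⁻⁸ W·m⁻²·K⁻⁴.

At equilibrium, absorbed power = emitted power.
Absorbing cross-section = πr² = 7.512×10¹³ m²; emitting surface = 4πr² = 3.005×10¹⁴ m² (ratio 4).
(1−a)S·A_cross = εσ·A_surf·T⁴  ⇒  T⁴ = (1−a)S/(4σ).
T⁴ = 0.290·804/(4·5.67×10⁻⁸) = 1.028×10⁹ K⁴.
T = (1.028×10⁹)^(1/4).

T ≈ 179 K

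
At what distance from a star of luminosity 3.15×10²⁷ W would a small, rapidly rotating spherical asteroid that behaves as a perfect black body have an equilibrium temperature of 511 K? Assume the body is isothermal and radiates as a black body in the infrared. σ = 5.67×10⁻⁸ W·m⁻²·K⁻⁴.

d ≈ 1.27×10¹¹ m

For an isothermal black-emitting sphere, (1−a)S·πr² = σ·4πr²·T⁴ ⇒ S = 4σT⁴/(1−a).
S = 4·5.67×10⁻⁸·(511)⁴/1.00 = 15460 W/m².
Flux falls as S = L/(4πd²), so d = √(L/(4πS)) = √(3.15×10²⁷/(4π·15460)).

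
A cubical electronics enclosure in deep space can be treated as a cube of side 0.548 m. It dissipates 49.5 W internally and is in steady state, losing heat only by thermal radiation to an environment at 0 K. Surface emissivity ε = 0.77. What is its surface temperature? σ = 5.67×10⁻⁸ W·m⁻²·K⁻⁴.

Steady state: internal power = radiated power, P = εσA T⁴.
Radiating area A = 6L² = 1.802 m².
T⁴ = P/(εσA) = 49.5/(0.77·5.67×10⁻⁸·1.802) = 6.292×10⁸ K⁴.
T = (6.292×10⁸)^(1/4).

T ≈ 158 K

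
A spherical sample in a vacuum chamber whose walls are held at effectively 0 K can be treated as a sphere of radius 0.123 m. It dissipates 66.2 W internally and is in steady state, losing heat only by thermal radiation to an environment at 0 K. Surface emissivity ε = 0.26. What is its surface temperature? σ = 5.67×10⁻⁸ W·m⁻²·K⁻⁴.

Steady state: internal power = radiated power, P = εσA T⁴.
Radiating area A = 4πr² = 0.1901 m².
T⁴ = P/(εσA) = 66.2/(0.26·5.67×10⁻⁸·0.1901) = 2.362×10¹⁰ K⁴.
T = (2.362×10¹⁰)^(1/4).

T ≈ 392 K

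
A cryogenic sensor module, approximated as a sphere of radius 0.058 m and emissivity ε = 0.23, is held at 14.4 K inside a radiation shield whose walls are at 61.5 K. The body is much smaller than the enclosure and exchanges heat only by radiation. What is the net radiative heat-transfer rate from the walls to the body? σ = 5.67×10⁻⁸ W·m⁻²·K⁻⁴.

P_net ≈ 0.00786 W

For a small grey body in a large enclosure: P_net = εσA(T_body⁴ − T_wall⁴).
A = 4πr² = 0.04227 m²; T_body⁴ − T_wall⁴ = 43000 − 1.431×10⁷ = -1.426×10⁷ K⁴.
|P_net| = 0.23·5.67×10⁻⁸·0.04227·1.426×10⁷.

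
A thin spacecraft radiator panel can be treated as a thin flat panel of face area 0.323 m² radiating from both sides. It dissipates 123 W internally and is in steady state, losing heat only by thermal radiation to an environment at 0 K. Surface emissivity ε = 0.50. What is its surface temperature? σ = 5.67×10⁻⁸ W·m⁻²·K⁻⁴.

Steady state: internal power = radiated power, P = εσA T⁴.
Radiating area A = 2·0.323 = 0.6460 m².
T⁴ = P/(εσA) = 123/(0.50·5.67×10⁻⁸·0.6460) = 6.716×10⁹ K⁴.
T = (6.716×10⁹)^(1/4).

T ≈ 286 K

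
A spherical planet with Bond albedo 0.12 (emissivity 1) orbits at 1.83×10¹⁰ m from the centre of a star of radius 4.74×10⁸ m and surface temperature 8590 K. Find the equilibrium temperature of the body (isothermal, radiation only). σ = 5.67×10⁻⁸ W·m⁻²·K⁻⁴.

The star's surface emits σT_*⁴; at distance d the flux is S = σT_*⁴(R_*/d)².
S = 5.67×10⁻⁸·(8590)⁴·(4.74×10⁸/1.83×10¹⁰)² = 2.071×10⁵ W/m².
For an isothermal sphere T⁴ = (1−a)S/(4σ) = 8.036×10¹¹ K⁴.

T ≈ 947 K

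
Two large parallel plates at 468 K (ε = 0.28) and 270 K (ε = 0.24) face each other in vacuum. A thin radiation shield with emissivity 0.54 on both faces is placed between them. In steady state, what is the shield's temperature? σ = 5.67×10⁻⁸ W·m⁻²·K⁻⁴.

In steady state the net flux on the hot side equals that on the cold side.
σ(T₁⁴−T_s⁴)/D₁ = σ(T_s⁴−T₂⁴)/D₂, with D₁ = 1/ε₁+1/ε_s−1 = 4.423, D₂ = 1/ε_s+1/ε₂−1 = 5.019.
Solve for T_s⁴: T_s⁴ = (D₂·T₁⁴ + D₁·T₂⁴)/(D₁+D₂) = 2.799×10¹⁰ K⁴.

T_s ≈ 409 K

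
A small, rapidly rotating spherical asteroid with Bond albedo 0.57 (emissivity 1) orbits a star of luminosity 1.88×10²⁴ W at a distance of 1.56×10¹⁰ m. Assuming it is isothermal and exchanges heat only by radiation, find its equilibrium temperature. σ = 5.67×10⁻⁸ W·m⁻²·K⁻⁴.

T ≈ 185 K

First find the stellar flux at distance d: S = L/(4πd²) = 1.88×10²⁴/(4π·(1.56×10¹⁰)²) = 614.8 W/m².
For an isothermal sphere, absorbed (1−a)S·πr² = emitted σ·4πr²·T⁴, so T⁴ = (1−a)S/(4σ).
T⁴ = 0.430·614.8/(4·5.67×10⁻⁸) = 1.166×10⁹ K⁴.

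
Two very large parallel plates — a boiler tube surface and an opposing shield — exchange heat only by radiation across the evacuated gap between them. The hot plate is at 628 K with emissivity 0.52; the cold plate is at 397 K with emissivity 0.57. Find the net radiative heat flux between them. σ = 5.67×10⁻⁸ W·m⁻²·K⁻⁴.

q ≈ 2770 W/m²

For two infinite grey parallel plates, q = σ(T₁⁴ − T₂⁴)/(1/ε₁ + 1/ε₂ − 1).
T₁⁴ − T₂⁴ = 1.555×10¹¹ − 2.484×10¹⁰ = 1.307×10¹¹ K⁴.
1/ε₁ + 1/ε₂ − 1 = 1.923 + 1.754 − 1 = 2.677.
q = 5.67×10⁻⁸ × 1.307×10¹¹ / 2.677.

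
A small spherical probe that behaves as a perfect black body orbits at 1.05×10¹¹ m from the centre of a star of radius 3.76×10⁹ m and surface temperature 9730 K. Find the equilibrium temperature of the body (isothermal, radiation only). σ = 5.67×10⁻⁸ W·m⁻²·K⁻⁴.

T ≈ 1300 K

The star's surface emits σT_*⁴; at distance d the flux is S = σT_*⁴(R_*/d)².
S = 5.67×10⁻⁸·(9730)⁴·(3.76×10⁹/1.05×10¹¹)² = 6.517×10⁵ W/m².
For an isothermal sphere T⁴ = (1−a)S/(4σ) = 2.873×10¹² K⁴.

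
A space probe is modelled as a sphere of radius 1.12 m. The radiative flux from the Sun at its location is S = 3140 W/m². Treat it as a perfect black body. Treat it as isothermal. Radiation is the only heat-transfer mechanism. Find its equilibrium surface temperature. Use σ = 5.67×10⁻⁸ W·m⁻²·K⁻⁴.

At equilibrium, absorbed power = emitted power.
Absorbing cross-section = πr² = 3.941 m²; emitting surface = 4πr² = 15.76 m² (ratio 4).
S·A_cross = εσ·A_surf·T⁴  ⇒  T⁴ = S/(4σ).
T⁴ = 1.00·3140/(4·5.67×10⁻⁸) = 1.384×10¹⁰ K⁴.
T = (1.384×10¹⁰)^(1/4).

T ≈ 343 K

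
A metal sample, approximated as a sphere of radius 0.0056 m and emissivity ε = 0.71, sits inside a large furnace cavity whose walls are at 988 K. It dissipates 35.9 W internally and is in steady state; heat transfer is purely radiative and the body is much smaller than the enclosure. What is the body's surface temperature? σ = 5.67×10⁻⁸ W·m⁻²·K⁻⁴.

For a small grey body in a large enclosure, net radiated power = εσA(T⁴ − T_w⁴).
Steady state: P = εσA(T⁴ − T_w⁴) with A = 4πr² = 3.941×10⁻⁴ m².
T⁴ = P/(εσA) + T_w⁴ = 35.9/(0.71·5.67×10⁻⁸·3.941×10⁻⁴) + (988)⁴
    = 2.263×10¹² + 9.529×10¹¹ = 3.216×10¹² K⁴.

T ≈ 1340 K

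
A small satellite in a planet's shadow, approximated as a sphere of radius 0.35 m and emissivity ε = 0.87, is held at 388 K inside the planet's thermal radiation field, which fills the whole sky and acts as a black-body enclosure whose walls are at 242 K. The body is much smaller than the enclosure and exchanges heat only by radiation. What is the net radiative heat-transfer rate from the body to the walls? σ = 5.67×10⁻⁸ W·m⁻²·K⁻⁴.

P_net ≈ 1460 W

For a small grey body in a large enclosure: P_net = εσA(T_body⁴ − T_wall⁴).
A = 4πr² = 1.539 m²; T_body⁴ − T_wall⁴ = 2.266×10¹⁰ − 3.430×10⁹ = 1.923×10¹⁰ K⁴.
|P_net| = 0.87·5.67×10⁻⁸·1.539·1.923×10¹⁰.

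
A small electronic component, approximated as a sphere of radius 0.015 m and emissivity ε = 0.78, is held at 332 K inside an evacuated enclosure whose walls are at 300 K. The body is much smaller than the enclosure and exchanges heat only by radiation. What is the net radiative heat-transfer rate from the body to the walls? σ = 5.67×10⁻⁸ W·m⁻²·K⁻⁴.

For a small grey body in a large enclosure: P_net = εσA(T_body⁴ − T_wall⁴).
A = 4πr² = 0.002827 m²; T_body⁴ − T_wall⁴ = 1.215×10¹⁰ − 8.100×10⁹ = 4.049×10⁹ K⁴.
|P_net| = 0.78·5.67×10⁻⁸·0.002827·4.049×10⁹.

P_net ≈ 0.506 W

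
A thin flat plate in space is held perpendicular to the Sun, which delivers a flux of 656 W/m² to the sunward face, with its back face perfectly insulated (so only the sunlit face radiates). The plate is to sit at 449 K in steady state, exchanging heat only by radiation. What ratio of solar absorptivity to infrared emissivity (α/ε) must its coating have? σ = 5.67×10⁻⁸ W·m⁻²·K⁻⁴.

α/ε ≈ 3.51

Balance: αS·A = εσ·1A·T⁴ ⇒ α/ε = σT⁴/S.
α/ε = 5.67×10⁻⁸·(449)⁴/656 = 5.67×10⁻⁸·4.064×10¹⁰/656.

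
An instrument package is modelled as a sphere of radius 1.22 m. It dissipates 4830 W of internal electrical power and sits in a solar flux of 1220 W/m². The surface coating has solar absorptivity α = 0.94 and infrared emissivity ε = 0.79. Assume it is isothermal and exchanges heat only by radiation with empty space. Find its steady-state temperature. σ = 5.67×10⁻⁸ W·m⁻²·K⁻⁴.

T ≈ 332 K

At steady state, absorbed solar power + internal power = radiated power.
Absorbed: α·S·A_cross = 0.94·1220·4.676 = 5362 W (cross-section πr²).
Total input = 5362 + 4830 = 10190 W.
Radiated: εσ·A_surf·T⁴ with A_surf = 4πr² = 18.70 m².
T⁴ = 10190/(0.79·5.67×10⁻⁸·18.70) = 1.217×10¹⁰ K⁴.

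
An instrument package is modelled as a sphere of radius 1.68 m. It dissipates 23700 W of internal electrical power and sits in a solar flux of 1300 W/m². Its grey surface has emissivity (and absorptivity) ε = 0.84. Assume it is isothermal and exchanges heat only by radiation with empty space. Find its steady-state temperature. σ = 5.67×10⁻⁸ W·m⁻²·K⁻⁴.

T ≈ 375 K

At steady state, absorbed solar power + internal power = radiated power.
Absorbed: α·S·A_cross = 0.84·1300·8.867 = 9683 W (cross-section πr²).
Total input = 9683 + 23700 = 33380 W.
Radiated: εσ·A_surf·T⁴ with A_surf = 4πr² = 35.47 m².
T⁴ = 33380/(0.84·5.67×10⁻⁸·35.47) = 1.976×10¹⁰ K⁴.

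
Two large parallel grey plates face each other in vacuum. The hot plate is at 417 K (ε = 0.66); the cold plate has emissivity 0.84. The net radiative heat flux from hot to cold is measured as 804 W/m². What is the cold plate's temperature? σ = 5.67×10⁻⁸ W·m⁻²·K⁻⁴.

T₂ ≈ 279 K

q = σ(T₁⁴ − T₂⁴)/(1/ε₁ + 1/ε₂ − 1); denominator = 1.706.
T₂⁴ = T₁⁴ − q·(1/ε₁+1/ε₂−1)/σ = 3.024×10¹⁰ − 804·1.706/5.67×10⁻⁸
    = 6.052×10⁹ K⁴.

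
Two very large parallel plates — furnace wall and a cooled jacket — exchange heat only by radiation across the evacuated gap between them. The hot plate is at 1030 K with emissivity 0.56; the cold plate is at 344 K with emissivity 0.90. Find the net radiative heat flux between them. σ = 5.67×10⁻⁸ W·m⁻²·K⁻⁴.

q ≈ 33200 W/m²

For two infinite grey parallel plates, q = σ(T₁⁴ − T₂⁴)/(1/ε₁ + 1/ε₂ − 1).
T₁⁴ − T₂⁴ = 1.126×10¹² − 1.400×10¹⁰ = 1.112×10¹² K⁴.
1/ε₁ + 1/ε₂ − 1 = 1.786 + 1.111 − 1 = 1.897.
q = 5.67×10⁻⁸ × 1.112×10¹² / 1.897.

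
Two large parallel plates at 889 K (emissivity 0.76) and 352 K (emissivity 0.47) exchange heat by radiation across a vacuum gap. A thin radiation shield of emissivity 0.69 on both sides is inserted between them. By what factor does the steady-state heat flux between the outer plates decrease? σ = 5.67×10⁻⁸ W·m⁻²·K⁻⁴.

factor ≈ 1.78

Without shield: q₀ = σΔ(T⁴)/(1/ε₁+1/ε₂−1) with denominator 2.443.
With shield the two gaps are in series; the resistances add: (1/ε₁+1/ε_s−1)+(1/ε_s+1/ε₂−1) = 1.765+2.577 = 4.342.
Heat-flux ratio q₀/q = 4.342/2.443.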